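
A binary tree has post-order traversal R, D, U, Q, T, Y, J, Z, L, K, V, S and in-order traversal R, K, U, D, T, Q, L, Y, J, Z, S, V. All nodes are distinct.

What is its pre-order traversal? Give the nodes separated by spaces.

The last element of post-order is the root; it splits in-order into left and right subtrees.
Root S: left subtree has 10 nodes {R, K, U, D, T, Q, L, Y, J, Z}, right has 1 {V}.
  Root K: left subtree has 1 node {R}, right has 8 {U, D, T, Q, L, Y, J, Z}.
    Root L: left subtree has 4 nodes {U, D, T, Q}, right has 3 {Y, J, Z}.
      Root T: left subtree has 2 nodes {U, D}, right has 1 {Q}.
        Root U: left subtree has 0 nodes { }, right has 1 {D}.
      Root Z: left subtree has 2 nodes {Y, J}, right has 0 { }.
        Root J: left subtree has 1 node {Y}, right has 0 { }.

S K R L T U D Q Z J Y V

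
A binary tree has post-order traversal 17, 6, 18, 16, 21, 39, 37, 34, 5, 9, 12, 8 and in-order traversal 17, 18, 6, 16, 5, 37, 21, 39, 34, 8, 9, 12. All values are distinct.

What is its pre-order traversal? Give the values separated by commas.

8, 5, 16, 18, 17, 6, 34, 37, 39, 21, 12, 9

The last element of post-order is the root; it splits in-order into left and right subtrees.
Root 8: left subtree has 9 nodes {17, 18, 6, 16, 5, 37, 21, 39, 34}, right has 2 {9, 12}.
  Root 5: left subtree has 4 nodes {17, 18, 6, 16}, right has 4 {37, 21, 39, 34}.
    Root 16: left subtree has 3 nodes {17, 18, 6}, right has 0 { }.
      Root 18: left subtree has 1 node {17}, right has 1 {6}.
    Root 34: left subtree has 3 nodes {37, 21, 39}, right has 0 { }.
      Root 37: left subtree has 0 nodes { }, right has 2 {21, 39}.
        Root 39: left subtree has 1 node {21}, right has 0 { }.
  Root 12: left subtree has 1 node {9}, right has 0 { }.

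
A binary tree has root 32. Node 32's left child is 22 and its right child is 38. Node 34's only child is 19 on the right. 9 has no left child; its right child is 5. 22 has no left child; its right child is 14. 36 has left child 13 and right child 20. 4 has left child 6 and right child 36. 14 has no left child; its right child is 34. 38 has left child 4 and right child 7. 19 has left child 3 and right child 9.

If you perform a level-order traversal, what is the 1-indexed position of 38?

Level-order visits nodes level by level from the root, left to right within each level.
Level 0: 32
Level 1: 22, 38
Level 2: 14, 4, 7
Level 3: 34, 6, 36
Level 4: 19, 13, 20
Level 5: 3, 9
Level 6: 5
Full level-order sequence: 32, 22, 38, 14, 4, 7, 34, 6, 36, 19, 13, 20, 3, 9, 5.

3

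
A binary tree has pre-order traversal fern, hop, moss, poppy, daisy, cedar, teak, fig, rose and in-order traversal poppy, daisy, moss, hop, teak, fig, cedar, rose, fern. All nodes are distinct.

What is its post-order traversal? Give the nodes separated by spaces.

daisy poppy moss fig teak rose cedar hop fern

The first element of pre-order is the root; it splits in-order into left and right subtrees.
Root fern: left subtree has 8 nodes {poppy, daisy, moss, hop, teak, fig, cedar, rose}, right has 0 { }.
  Root hop: left subtree has 3 nodes {poppy, daisy, moss}, right has 4 {teak, fig, cedar, rose}.
    Root moss: left subtree has 2 nodes {poppy, daisy}, right has 0 { }.
      Root poppy: left subtree has 0 nodes { }, right has 1 {daisy}.
    Root cedar: left subtree has 2 nodes {teak, fig}, right has 1 {rose}.
      Root teak: left subtree has 0 nodes { }, right has 1 {fig}.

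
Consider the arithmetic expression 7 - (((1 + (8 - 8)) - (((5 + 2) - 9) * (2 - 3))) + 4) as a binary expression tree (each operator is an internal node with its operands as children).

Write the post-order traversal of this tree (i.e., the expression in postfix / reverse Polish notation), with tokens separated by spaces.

7 1 8 8 - + 5 2 + 9 - 2 3 - * - 4 + -

Post-order on an expression tree gives postfix notation: for each operator, emit left operand, right operand, then the operator.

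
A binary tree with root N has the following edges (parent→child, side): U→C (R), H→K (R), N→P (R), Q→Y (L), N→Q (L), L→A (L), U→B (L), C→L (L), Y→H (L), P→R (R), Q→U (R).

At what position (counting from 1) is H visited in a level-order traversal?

Level-order visits nodes level by level from the root, left to right within each level.
Level 0: N
Level 1: Q, P
Level 2: Y, U, R
Level 3: H, B, C
Level 4: K, L
Level 5: A
Full level-order sequence: N, Q, P, Y, U, R, H, B, C, K, L, A.

7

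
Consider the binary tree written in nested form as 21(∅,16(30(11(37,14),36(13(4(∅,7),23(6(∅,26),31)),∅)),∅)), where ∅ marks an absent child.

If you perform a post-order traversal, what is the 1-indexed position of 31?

8

Post-order visits the left subtree, then the right subtree, then the node.
At 21: no left child.
At 21: go right to 16.
  At 16: go left to 30.
    At 30: go left to 11.
      At 11: go left to 37.
        37 is a leaf — visit 37.
      At 11: go right to 14.
        14 is a leaf — visit 14.
      Visit 11.
    At 30: go right to 36.
      At 36: go left to 13.
        At 13: go left to 4.
          At 4: no left child.
          At 4: go right to 7.
            7 is a leaf — visit 7.
          Visit 4.
        At 13: go right to 23.
          At 23: go left to 6.
            At 6: no left child.
            At 6: go right to 26.
              26 is a leaf — visit 26.
            Visit 6.
          At 23: go right to 31.
            31 is a leaf — visit 31.
          Visit 23.
        Visit 13.
      At 36: no right child.
      Visit 36.
    Visit 30.
  At 16: no right child.
  Visit 16.
Visit 21.
Full post-order sequence: 37, 14, 11, 7, 4, 26, 6, 31, 23, 13, 36, 30, 16, 21.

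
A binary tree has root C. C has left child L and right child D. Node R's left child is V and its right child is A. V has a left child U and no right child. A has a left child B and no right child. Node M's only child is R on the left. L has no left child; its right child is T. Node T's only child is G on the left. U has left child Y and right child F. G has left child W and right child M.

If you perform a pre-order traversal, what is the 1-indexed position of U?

9

Pre-order visits the node, then its left subtree, then its right subtree.
Visit C.
At C: go left to L.
  Visit L.
  At L: no left child.
  At L: go right to T.
    Visit T.
    At T: go left to G.
      Visit G.
      At G: go left to W.
        W is a leaf — visit W.
      At G: go right to M.
        Visit M.
        At M: go left to R.
          Visit R.
          At R: go left to V.
            Visit V.
            At V: go left to U.
              Visit U.
              At U: go left to Y.
                Y is a leaf — visit Y.
              At U: go right to F.
                F is a leaf — visit F.
            At V: no right child.
          At R: go right to A.
            Visit A.
            At A: go left to B.
              B is a leaf — visit B.
            At A: no right child.
        At M: no right child.
    At T: no right child.
At C: go right to D.
  D is a leaf — visit D.
Full pre-order sequence: C, L, T, G, W, M, R, V, U, Y, F, A, B, D.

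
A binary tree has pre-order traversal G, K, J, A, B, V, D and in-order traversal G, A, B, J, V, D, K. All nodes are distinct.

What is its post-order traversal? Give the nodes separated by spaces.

B A D V J K G

The first element of pre-order is the root; it splits in-order into left and right subtrees.
Root G: left subtree has 0 nodes { }, right has 6 {A, B, J, V, D, K}.
  Root K: left subtree has 5 nodes {A, B, J, V, D}, right has 0 { }.
    Root J: left subtree has 2 nodes {A, B}, right has 2 {V, D}.
      Root A: left subtree has 0 nodes { }, right has 1 {B}.
      Root V: left subtree has 0 nodes { }, right has 1 {D}.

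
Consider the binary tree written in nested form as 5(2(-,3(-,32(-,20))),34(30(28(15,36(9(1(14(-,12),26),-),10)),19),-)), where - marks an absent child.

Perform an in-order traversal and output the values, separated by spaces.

2 3 32 20 5 15 28 14 12 1 26 9 36 10 30 19 34

In-order visits the left subtree, then the node, then the right subtree.
At 5: go left to 2.
  At 2: no left child.
  Visit 2.
  At 2: go right to 3.
    At 3: no left child.
    Visit 3.
    At 3: go right to 32.
      At 32: no left child.
      Visit 32.
      At 32: go right to 20.
        20 is a leaf — visit 20.
Visit 5.
At 5: go right to 34.
  At 34: go left to 30.
    At 30: go left to 28.
      At 28: go left to 15.
        15 is a leaf — visit 15.
      Visit 28.
      At 28: go right to 36.
        At 36: go left to 9.
          At 9: go left to 1.
            At 1: go left to 14.
              At 14: no left child.
              Visit 14.
              At 14: go right to 12.
                12 is a leaf — visit 12.
            Visit 1.
            At 1: go right to 26.
              26 is a leaf — visit 26.
          Visit 9.
          At 9: no right child.
        Visit 36.
        At 36: go right to 10.
          10 is a leaf — visit 10.
    Visit 30.
    At 30: go right to 19.
      19 is a leaf — visit 19.
  Visit 34.
  At 34: no right child.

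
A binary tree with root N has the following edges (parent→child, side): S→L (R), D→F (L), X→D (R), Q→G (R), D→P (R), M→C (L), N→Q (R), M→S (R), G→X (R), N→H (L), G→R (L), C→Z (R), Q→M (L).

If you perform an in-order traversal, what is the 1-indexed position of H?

In-order visits the left subtree, then the node, then the right subtree.
At N: go left to H.
  H is a leaf — visit H.
Visit N.
At N: go right to Q.
  At Q: go left to M.
    At M: go left to C.
      At C: no left child.
      Visit C.
      At C: go right to Z.
        Z is a leaf — visit Z.
    Visit M.
    At M: go right to S.
      At S: no left child.
      Visit S.
      At S: go right to L.
        L is a leaf — visit L.
  Visit Q.
  At Q: go right to G.
    At G: go left to R.
      R is a leaf — visit R.
    Visit G.
    At G: go right to X.
      At X: no left child.
      Visit X.
      At X: go right to D.
        At D: go left to F.
          F is a leaf — visit F.
        Visit D.
        At D: go right to P.
          P is a leaf — visit P.
Full in-order sequence: H, N, C, Z, M, S, L, Q, R, G, X, F, D, P.

1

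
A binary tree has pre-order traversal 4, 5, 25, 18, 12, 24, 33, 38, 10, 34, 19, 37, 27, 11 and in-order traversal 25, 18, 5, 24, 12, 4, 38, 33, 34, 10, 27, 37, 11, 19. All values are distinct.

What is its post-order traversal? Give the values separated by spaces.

The first element of pre-order is the root; it splits in-order into left and right subtrees.
Root 4: left subtree has 5 nodes {25, 18, 5, 24, 12}, right has 8 {38, 33, 34, 10, 27, 37, 11, 19}.
  Root 5: left subtree has 2 nodes {25, 18}, right has 2 {24, 12}.
    Root 25: left subtree has 0 nodes { }, right has 1 {18}.
    Root 12: left subtree has 1 node {24}, right has 0 { }.
  Root 33: left subtree has 1 node {38}, right has 6 {34, 10, 27, 37, 11, 19}.
    Root 10: left subtree has 1 node {34}, right has 4 {27, 37, 11, 19}.
      Root 19: left subtree has 3 nodes {27, 37, 11}, right has 0 { }.
        Root 37: left subtree has 1 node {27}, right has 1 {11}.

18 25 24 12 5 38 34 27 11 37 19 10 33 4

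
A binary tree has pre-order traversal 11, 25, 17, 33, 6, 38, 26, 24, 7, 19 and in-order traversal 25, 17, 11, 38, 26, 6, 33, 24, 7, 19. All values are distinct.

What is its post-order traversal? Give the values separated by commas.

The first element of pre-order is the root; it splits in-order into left and right subtrees.
Root 11: left subtree has 2 nodes {25, 17}, right has 7 {38, 26, 6, 33, 24, 7, 19}.
  Root 25: left subtree has 0 nodes { }, right has 1 {17}.
  Root 33: left subtree has 3 nodes {38, 26, 6}, right has 3 {24, 7, 19}.
    Root 6: left subtree has 2 nodes {38, 26}, right has 0 { }.
      Root 38: left subtree has 0 nodes { }, right has 1 {26}.
    Root 24: left subtree has 0 nodes { }, right has 2 {7, 19}.
      Root 7: left subtree has 0 nodes { }, right has 1 {19}.

17, 25, 26, 38, 6, 19, 7, 24, 33, 11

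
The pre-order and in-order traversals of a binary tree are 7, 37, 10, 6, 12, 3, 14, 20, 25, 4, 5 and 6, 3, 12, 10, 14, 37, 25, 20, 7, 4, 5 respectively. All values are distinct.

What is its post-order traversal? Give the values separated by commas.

3, 12, 6, 14, 10, 25, 20, 37, 5, 4, 7

The first element of pre-order is the root; it splits in-order into left and right subtrees.
Root 7: left subtree has 8 nodes {6, 3, 12, 10, 14, 37, 25, 20}, right has 2 {4, 5}.
  Root 37: left subtree has 5 nodes {6, 3, 12, 10, 14}, right has 2 {25, 20}.
    Root 10: left subtree has 3 nodes {6, 3, 12}, right has 1 {14}.
      Root 6: left subtree has 0 nodes { }, right has 2 {3, 12}.
        Root 12: left subtree has 1 node {3}, right has 0 { }.
    Root 20: left subtree has 1 node {25}, right has 0 { }.
  Root 4: left subtree has 0 nodes { }, right has 1 {5}.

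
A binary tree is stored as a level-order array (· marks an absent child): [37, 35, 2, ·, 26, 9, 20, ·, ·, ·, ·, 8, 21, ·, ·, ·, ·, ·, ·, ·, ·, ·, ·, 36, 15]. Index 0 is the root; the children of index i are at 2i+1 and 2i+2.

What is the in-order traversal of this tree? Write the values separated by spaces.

35 26 37 36 8 15 9 21 2 20

In-order visits the left subtree, then the node, then the right subtree.
At 37: go left to 35.
  At 35: no left child.
  Visit 35.
  At 35: go right to 26.
    26 is a leaf — visit 26.
Visit 37.
At 37: go right to 2.
  At 2: go left to 9.
    At 9: go left to 8.
      At 8: go left to 36.
        36 is a leaf — visit 36.
      Visit 8.
      At 8: go right to 15.
        15 is a leaf — visit 15.
    Visit 9.
    At 9: go right to 21.
      21 is a leaf — visit 21.
  Visit 2.
  At 2: go right to 20.
    20 is a leaf — visit 20.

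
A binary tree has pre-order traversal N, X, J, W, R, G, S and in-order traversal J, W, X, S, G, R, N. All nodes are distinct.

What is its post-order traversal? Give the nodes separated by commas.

The first element of pre-order is the root; it splits in-order into left and right subtrees.
Root N: left subtree has 6 nodes {J, W, X, S, G, R}, right has 0 { }.
  Root X: left subtree has 2 nodes {J, W}, right has 3 {S, G, R}.
    Root J: left subtree has 0 nodes { }, right has 1 {W}.
    Root R: left subtree has 2 nodes {S, G}, right has 0 { }.
      Root G: left subtree has 1 node {S}, right has 0 { }.

W, J, S, G, R, X, N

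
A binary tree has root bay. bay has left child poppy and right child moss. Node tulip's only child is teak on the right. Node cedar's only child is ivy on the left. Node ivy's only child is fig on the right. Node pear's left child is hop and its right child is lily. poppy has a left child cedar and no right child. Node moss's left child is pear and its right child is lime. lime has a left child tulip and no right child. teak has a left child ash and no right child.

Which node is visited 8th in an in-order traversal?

In-order visits the left subtree, then the node, then the right subtree.
At bay: go left to poppy.
  At poppy: go left to cedar.
    At cedar: go left to ivy.
      At ivy: no left child.
      Visit ivy.
      At ivy: go right to fig.
        fig is a leaf — visit fig.
    Visit cedar.
    At cedar: no right child.
  Visit poppy.
  At poppy: no right child.
Visit bay.
At bay: go right to moss.
  At moss: go left to pear.
    At pear: go left to hop.
      hop is a leaf — visit hop.
    Visit pear.
    At pear: go right to lily.
      lily is a leaf — visit lily.
  Visit moss.
  At moss: go right to lime.
    At lime: go left to tulip.
      At tulip: no left child.
      Visit tulip.
      At tulip: go right to teak.
        At teak: go left to ash.
          ash is a leaf — visit ash.
        Visit teak.
        At teak: no right child.
    Visit lime.
    At lime: no right child.
Full in-order sequence: ivy, fig, cedar, poppy, bay, hop, pear, lily, moss, tulip, ash, teak, lime.

lily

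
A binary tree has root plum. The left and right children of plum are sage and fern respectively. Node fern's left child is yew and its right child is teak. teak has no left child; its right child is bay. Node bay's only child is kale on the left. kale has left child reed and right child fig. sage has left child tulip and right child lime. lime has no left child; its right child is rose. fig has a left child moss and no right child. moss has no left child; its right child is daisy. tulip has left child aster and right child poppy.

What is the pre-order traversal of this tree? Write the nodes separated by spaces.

Pre-order visits the node, then its left subtree, then its right subtree.
Visit plum.
At plum: go left to sage.
  Visit sage.
  At sage: go left to tulip.
    Visit tulip.
    At tulip: go left to aster.
      aster is a leaf — visit aster.
    At tulip: go right to poppy.
      poppy is a leaf — visit poppy.
  At sage: go right to lime.
    Visit lime.
    At lime: no left child.
    At lime: go right to rose.
      rose is a leaf — visit rose.
At plum: go right to fern.
  Visit fern.
  At fern: go left to yew.
    yew is a leaf — visit yew.
  At fern: go right to teak.
    Visit teak.
    At teak: no left child.
    At teak: go right to bay.
      Visit bay.
      At bay: go left to kale.
        Visit kale.
        At kale: go left to reed.
          reed is a leaf — visit reed.
        At kale: go right to fig.
          Visit fig.
          At fig: go left to moss.
            Visit moss.
            At moss: no left child.
            At moss: go right to daisy.
              daisy is a leaf — visit daisy.
          At fig: no right child.
      At bay: no right child.

plum sage tulip aster poppy lime rose fern yew teak bay kale reed fig moss daisy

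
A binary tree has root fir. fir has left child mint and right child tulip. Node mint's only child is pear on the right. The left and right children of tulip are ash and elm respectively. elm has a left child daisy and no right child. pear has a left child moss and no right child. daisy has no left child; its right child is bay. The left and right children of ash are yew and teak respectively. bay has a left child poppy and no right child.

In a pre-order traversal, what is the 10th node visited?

daisy

Pre-order visits the node, then its left subtree, then its right subtree.
Visit fir.
At fir: go left to mint.
  Visit mint.
  At mint: no left child.
  At mint: go right to pear.
    Visit pear.
    At pear: go left to moss.
      moss is a leaf — visit moss.
    At pear: no right child.
At fir: go right to tulip.
  Visit tulip.
  At tulip: go left to ash.
    Visit ash.
    At ash: go left to yew.
      yew is a leaf — visit yew.
    At ash: go right to teak.
      teak is a leaf — visit teak.
  At tulip: go right to elm.
    Visit elm.
    At elm: go left to daisy.
      Visit daisy.
      At daisy: no left child.
      At daisy: go right to bay.
        Visit bay.
        At bay: go left to poppy.
          poppy is a leaf — visit poppy.
        At bay: no right child.
    At elm: no right child.
Full pre-order sequence: fir, mint, pear, moss, tulip, ash, yew, teak, elm, daisy, bay, poppy.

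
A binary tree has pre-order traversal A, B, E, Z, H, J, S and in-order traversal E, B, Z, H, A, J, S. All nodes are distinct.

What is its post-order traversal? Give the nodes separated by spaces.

E H Z B S J A

The first element of pre-order is the root; it splits in-order into left and right subtrees.
Root A: left subtree has 4 nodes {E, B, Z, H}, right has 2 {J, S}.
  Root B: left subtree has 1 node {E}, right has 2 {Z, H}.
    Root Z: left subtree has 0 nodes { }, right has 1 {H}.
  Root J: left subtree has 0 nodes { }, right has 1 {S}.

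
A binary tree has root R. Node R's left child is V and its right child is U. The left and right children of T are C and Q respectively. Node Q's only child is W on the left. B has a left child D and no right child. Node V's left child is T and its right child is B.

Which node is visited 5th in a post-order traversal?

D

Post-order visits the left subtree, then the right subtree, then the node.
At R: go left to V.
  At V: go left to T.
    At T: go left to C.
      C is a leaf — visit C.
    At T: go right to Q.
      At Q: go left to W.
        W is a leaf — visit W.
      At Q: no right child.
      Visit Q.
    Visit T.
  At V: go right to B.
    At B: go left to D.
      D is a leaf — visit D.
    At B: no right child.
    Visit B.
  Visit V.
At R: go right to U.
  U is a leaf — visit U.
Visit R.
Full post-order sequence: C, W, Q, T, D, B, V, U, R.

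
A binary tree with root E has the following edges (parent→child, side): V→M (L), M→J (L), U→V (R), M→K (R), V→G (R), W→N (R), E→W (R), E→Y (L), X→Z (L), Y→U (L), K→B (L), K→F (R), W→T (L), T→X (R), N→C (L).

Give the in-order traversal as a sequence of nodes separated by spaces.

In-order visits the left subtree, then the node, then the right subtree.
At E: go left to Y.
  At Y: go left to U.
    At U: no left child.
    Visit U.
    At U: go right to V.
      At V: go left to M.
        At M: go left to J.
          J is a leaf — visit J.
        Visit M.
        At M: go right to K.
          At K: go left to B.
            B is a leaf — visit B.
          Visit K.
          At K: go right to F.
            F is a leaf — visit F.
      Visit V.
      At V: go right to G.
        G is a leaf — visit G.
  Visit Y.
  At Y: no right child.
Visit E.
At E: go right to W.
  At W: go left to T.
    At T: no left child.
    Visit T.
    At T: go right to X.
      At X: go left to Z.
        Z is a leaf — visit Z.
      Visit X.
      At X: no right child.
  Visit W.
  At W: go right to N.
    At N: go left to C.
      C is a leaf — visit C.
    Visit N.
    At N: no right child.

U J M B K F V G Y E T Z X W C N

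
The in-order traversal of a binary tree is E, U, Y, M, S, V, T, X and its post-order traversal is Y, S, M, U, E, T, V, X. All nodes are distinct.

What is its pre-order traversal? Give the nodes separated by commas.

X, V, E, U, M, Y, S, T

The last element of post-order is the root; it splits in-order into left and right subtrees.
Root X: left subtree has 7 nodes {E, U, Y, M, S, V, T}, right has 0 { }.
  Root V: left subtree has 5 nodes {E, U, Y, M, S}, right has 1 {T}.
    Root E: left subtree has 0 nodes { }, right has 4 {U, Y, M, S}.
      Root U: left subtree has 0 nodes { }, right has 3 {Y, M, S}.
        Root M: left subtree has 1 node {Y}, right has 1 {S}.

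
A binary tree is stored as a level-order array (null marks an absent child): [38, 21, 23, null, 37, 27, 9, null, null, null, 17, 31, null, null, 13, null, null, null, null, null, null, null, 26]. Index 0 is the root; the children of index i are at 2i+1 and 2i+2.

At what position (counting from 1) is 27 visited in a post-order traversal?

Post-order visits the left subtree, then the right subtree, then the node.
At 38: go left to 21.
  At 21: no left child.
  At 21: go right to 37.
    At 37: no left child.
    At 37: go right to 17.
      At 17: no left child.
      At 17: go right to 26.
        26 is a leaf — visit 26.
      Visit 17.
    Visit 37.
  Visit 21.
At 38: go right to 23.
  At 23: go left to 27.
    At 27: go left to 31.
      31 is a leaf — visit 31.
    At 27: no right child.
    Visit 27.
  At 23: go right to 9.
    At 9: no left child.
    At 9: go right to 13.
      13 is a leaf — visit 13.
    Visit 9.
  Visit 23.
Visit 38.
Full post-order sequence: 26, 17, 37, 21, 31, 27, 13, 9, 23, 38.

6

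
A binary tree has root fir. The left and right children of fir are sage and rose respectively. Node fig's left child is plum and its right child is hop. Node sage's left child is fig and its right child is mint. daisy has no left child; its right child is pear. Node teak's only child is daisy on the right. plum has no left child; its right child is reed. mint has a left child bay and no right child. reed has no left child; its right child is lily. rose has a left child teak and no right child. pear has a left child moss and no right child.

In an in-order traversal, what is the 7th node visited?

bay

In-order visits the left subtree, then the node, then the right subtree.
At fir: go left to sage.
  At sage: go left to fig.
    At fig: go left to plum.
      At plum: no left child.
      Visit plum.
      At plum: go right to reed.
        At reed: no left child.
        Visit reed.
        At reed: go right to lily.
          lily is a leaf — visit lily.
    Visit fig.
    At fig: go right to hop.
      hop is a leaf — visit hop.
  Visit sage.
  At sage: go right to mint.
    At mint: go left to bay.
      bay is a leaf — visit bay.
    Visit mint.
    At mint: no right child.
Visit fir.
At fir: go right to rose.
  At rose: go left to teak.
    At teak: no left child.
    Visit teak.
    At teak: go right to daisy.
      At daisy: no left child.
      Visit daisy.
      At daisy: go right to pear.
        At pear: go left to moss.
          moss is a leaf — visit moss.
        Visit pear.
        At pear: no right child.
  Visit rose.
  At rose: no right child.
Full in-order sequence: plum, reed, lily, fig, hop, sage, bay, mint, fir, teak, daisy, moss, pear, rose.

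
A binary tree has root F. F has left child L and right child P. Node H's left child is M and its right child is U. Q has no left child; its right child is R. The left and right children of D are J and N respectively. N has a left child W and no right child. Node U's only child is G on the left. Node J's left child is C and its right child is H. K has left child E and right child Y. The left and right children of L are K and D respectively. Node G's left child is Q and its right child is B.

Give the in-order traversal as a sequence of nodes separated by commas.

E, K, Y, L, C, J, M, H, Q, R, G, B, U, D, W, N, F, P

In-order visits the left subtree, then the node, then the right subtree.
At F: go left to L.
  At L: go left to K.
    At K: go left to E.
      E is a leaf — visit E.
    Visit K.
    At K: go right to Y.
      Y is a leaf — visit Y.
  Visit L.
  At L: go right to D.
    At D: go left to J.
      At J: go left to C.
        C is a leaf — visit C.
      Visit J.
      At J: go right to H.
        At H: go left to M.
          M is a leaf — visit M.
        Visit H.
        At H: go right to U.
          At U: go left to G.
            At G: go left to Q.
              At Q: no left child.
              Visit Q.
              At Q: go right to R.
                R is a leaf — visit R.
            Visit G.
            At G: go right to B.
              B is a leaf — visit B.
          Visit U.
          At U: no right child.
    Visit D.
    At D: go right to N.
      At N: go left to W.
        W is a leaf — visit W.
      Visit N.
      At N: no right child.
Visit F.
At F: go right to P.
  P is a leaf — visit P.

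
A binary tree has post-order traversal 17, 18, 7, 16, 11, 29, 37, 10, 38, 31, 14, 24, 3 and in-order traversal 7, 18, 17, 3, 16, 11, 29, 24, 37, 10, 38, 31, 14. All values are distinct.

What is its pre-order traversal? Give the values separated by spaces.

3 7 18 17 24 29 11 16 14 31 38 10 37

The last element of post-order is the root; it splits in-order into left and right subtrees.
Root 3: left subtree has 3 nodes {7, 18, 17}, right has 9 {16, 11, 29, 24, 37, 10, 38, 31, 14}.
  Root 7: left subtree has 0 nodes { }, right has 2 {18, 17}.
    Root 18: left subtree has 0 nodes { }, right has 1 {17}.
  Root 24: left subtree has 3 nodes {16, 11, 29}, right has 5 {37, 10, 38, 31, 14}.
    Root 29: left subtree has 2 nodes {16, 11}, right has 0 { }.
      Root 11: left subtree has 1 node {16}, right has 0 { }.
    Root 14: left subtree has 4 nodes {37, 10, 38, 31}, right has 0 { }.
      Root 31: left subtree has 3 nodes {37, 10, 38}, right has 0 { }.
        Root 38: left subtree has 2 nodes {37, 10}, right has 0 { }.
          Root 10: left subtree has 1 node {37}, right has 0 { }.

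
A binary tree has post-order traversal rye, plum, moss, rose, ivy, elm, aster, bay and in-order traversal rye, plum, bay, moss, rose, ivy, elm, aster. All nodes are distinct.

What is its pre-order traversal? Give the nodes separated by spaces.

bay plum rye aster elm ivy rose moss

The last element of post-order is the root; it splits in-order into left and right subtrees.
Root bay: left subtree has 2 nodes {rye, plum}, right has 5 {moss, rose, ivy, elm, aster}.
  Root plum: left subtree has 1 node {rye}, right has 0 { }.
  Root aster: left subtree has 4 nodes {moss, rose, ivy, elm}, right has 0 { }.
    Root elm: left subtree has 3 nodes {moss, rose, ivy}, right has 0 { }.
      Root ivy: left subtree has 2 nodes {moss, rose}, right has 0 { }.
        Root rose: left subtree has 1 node {moss}, right has 0 { }.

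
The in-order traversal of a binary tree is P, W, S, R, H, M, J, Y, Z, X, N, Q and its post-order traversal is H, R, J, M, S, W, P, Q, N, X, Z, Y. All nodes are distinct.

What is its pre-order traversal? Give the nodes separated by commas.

The last element of post-order is the root; it splits in-order into left and right subtrees.
Root Y: left subtree has 7 nodes {P, W, S, R, H, M, J}, right has 4 {Z, X, N, Q}.
  Root P: left subtree has 0 nodes { }, right has 6 {W, S, R, H, M, J}.
    Root W: left subtree has 0 nodes { }, right has 5 {S, R, H, M, J}.
      Root S: left subtree has 0 nodes { }, right has 4 {R, H, M, J}.
        Root M: left subtree has 2 nodes {R, H}, right has 1 {J}.
          Root R: left subtree has 0 nodes { }, right has 1 {H}.
  Root Z: left subtree has 0 nodes { }, right has 3 {X, N, Q}.
    Root X: left subtree has 0 nodes { }, right has 2 {N, Q}.
      Root N: left subtree has 0 nodes { }, right has 1 {Q}.

Y, P, W, S, M, R, H, J, Z, X, N, Q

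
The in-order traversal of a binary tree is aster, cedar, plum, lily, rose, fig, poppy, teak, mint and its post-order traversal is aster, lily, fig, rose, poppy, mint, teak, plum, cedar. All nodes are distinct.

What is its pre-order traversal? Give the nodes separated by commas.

The last element of post-order is the root; it splits in-order into left and right subtrees.
Root cedar: left subtree has 1 node {aster}, right has 7 {plum, lily, rose, fig, poppy, teak, mint}.
  Root plum: left subtree has 0 nodes { }, right has 6 {lily, rose, fig, poppy, teak, mint}.
    Root teak: left subtree has 4 nodes {lily, rose, fig, poppy}, right has 1 {mint}.
      Root poppy: left subtree has 3 nodes {lily, rose, fig}, right has 0 { }.
        Root rose: left subtree has 1 node {lily}, right has 1 {fig}.

cedar, aster, plum, teak, poppy, rose, lily, fig, mint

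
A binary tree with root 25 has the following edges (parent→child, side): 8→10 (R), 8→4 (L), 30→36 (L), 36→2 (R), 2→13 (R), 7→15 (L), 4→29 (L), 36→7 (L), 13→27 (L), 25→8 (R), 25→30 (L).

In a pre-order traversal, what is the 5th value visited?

Pre-order visits the node, then its left subtree, then its right subtree.
Visit 25.
At 25: go left to 30.
  Visit 30.
  At 30: go left to 36.
    Visit 36.
    At 36: go left to 7.
      Visit 7.
      At 7: go left to 15.
        15 is a leaf — visit 15.
      At 7: no right child.
    At 36: go right to 2.
      Visit 2.
      At 2: no left child.
      At 2: go right to 13.
        Visit 13.
        At 13: go left to 27.
          27 is a leaf — visit 27.
        At 13: no right child.
  At 30: no right child.
At 25: go right to 8.
  Visit 8.
  At 8: go left to 4.
    Visit 4.
    At 4: go left to 29.
      29 is a leaf — visit 29.
    At 4: no right child.
  At 8: go right to 10.
    10 is a leaf — visit 10.
Full pre-order sequence: 25, 30, 36, 7, 15, 2, 13, 27, 8, 4, 29, 10.

15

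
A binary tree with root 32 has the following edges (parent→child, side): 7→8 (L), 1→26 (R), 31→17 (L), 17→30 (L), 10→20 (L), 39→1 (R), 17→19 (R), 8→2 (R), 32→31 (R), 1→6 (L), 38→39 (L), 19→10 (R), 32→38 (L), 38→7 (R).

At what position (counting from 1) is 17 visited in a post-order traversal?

Post-order visits the left subtree, then the right subtree, then the node.
At 32: go left to 38.
  At 38: go left to 39.
    At 39: no left child.
    At 39: go right to 1.
      At 1: go left to 6.
        6 is a leaf — visit 6.
      At 1: go right to 26.
        26 is a leaf — visit 26.
      Visit 1.
    Visit 39.
  At 38: go right to 7.
    At 7: go left to 8.
      At 8: no left child.
      At 8: go right to 2.
        2 is a leaf — visit 2.
      Visit 8.
    At 7: no right child.
    Visit 7.
  Visit 38.
At 32: go right to 31.
  At 31: go left to 17.
    At 17: go left to 30.
      30 is a leaf — visit 30.
    At 17: go right to 19.
      At 19: no left child.
      At 19: go right to 10.
        At 10: go left to 20.
          20 is a leaf — visit 20.
        At 10: no right child.
        Visit 10.
      Visit 19.
    Visit 17.
  At 31: no right child.
  Visit 31.
Visit 32.
Full post-order sequence: 6, 26, 1, 39, 2, 8, 7, 38, 30, 20, 10, 19, 17, 31, 32.

13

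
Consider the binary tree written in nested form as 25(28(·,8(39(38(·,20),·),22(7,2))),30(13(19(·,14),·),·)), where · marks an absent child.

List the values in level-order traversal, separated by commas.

25, 28, 30, 8, 13, 39, 22, 19, 38, 7, 2, 14, 20

Level-order visits nodes level by level from the root, left to right within each level.
Level 0: 25
Level 1: 28, 30
Level 2: 8, 13
Level 3: 39, 22, 19
Level 4: 38, 7, 2, 14
Level 5: 20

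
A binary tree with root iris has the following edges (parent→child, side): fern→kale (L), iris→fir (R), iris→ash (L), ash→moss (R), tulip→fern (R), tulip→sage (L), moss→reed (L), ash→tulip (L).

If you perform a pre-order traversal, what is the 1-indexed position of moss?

Pre-order visits the node, then its left subtree, then its right subtree.
Visit iris.
At iris: go left to ash.
  Visit ash.
  At ash: go left to tulip.
    Visit tulip.
    At tulip: go left to sage.
      sage is a leaf — visit sage.
    At tulip: go right to fern.
      Visit fern.
      At fern: go left to kale.
        kale is a leaf — visit kale.
      At fern: no right child.
  At ash: go right to moss.
    Visit moss.
    At moss: go left to reed.
      reed is a leaf — visit reed.
    At moss: no right child.
At iris: go right to fir.
  fir is a leaf — visit fir.
Full pre-order sequence: iris, ash, tulip, sage, fern, kale, moss, reed, fir.

7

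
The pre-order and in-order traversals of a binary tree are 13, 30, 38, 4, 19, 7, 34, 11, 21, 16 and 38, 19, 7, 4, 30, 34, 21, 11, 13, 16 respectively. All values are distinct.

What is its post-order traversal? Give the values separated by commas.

7, 19, 4, 38, 21, 11, 34, 30, 16, 13

The first element of pre-order is the root; it splits in-order into left and right subtrees.
Root 13: left subtree has 8 nodes {38, 19, 7, 4, 30, 34, 21, 11}, right has 1 {16}.
  Root 30: left subtree has 4 nodes {38, 19, 7, 4}, right has 3 {34, 21, 11}.
    Root 38: left subtree has 0 nodes { }, right has 3 {19, 7, 4}.
      Root 4: left subtree has 2 nodes {19, 7}, right has 0 { }.
        Root 19: left subtree has 0 nodes { }, right has 1 {7}.
    Root 34: left subtree has 0 nodes { }, right has 2 {21, 11}.
      Root 11: left subtree has 1 node {21}, right has 0 { }.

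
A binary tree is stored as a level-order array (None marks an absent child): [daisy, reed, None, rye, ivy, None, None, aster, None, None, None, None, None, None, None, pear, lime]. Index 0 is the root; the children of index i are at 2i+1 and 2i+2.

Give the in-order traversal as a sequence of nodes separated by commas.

pear, aster, lime, rye, reed, ivy, daisy

In-order visits the left subtree, then the node, then the right subtree.
At daisy: go left to reed.
  At reed: go left to rye.
    At rye: go left to aster.
      At aster: go left to pear.
        pear is a leaf — visit pear.
      Visit aster.
      At aster: go right to lime.
        lime is a leaf — visit lime.
    Visit rye.
    At rye: no right child.
  Visit reed.
  At reed: go right to ivy.
    ivy is a leaf — visit ivy.
Visit daisy.
At daisy: no right child.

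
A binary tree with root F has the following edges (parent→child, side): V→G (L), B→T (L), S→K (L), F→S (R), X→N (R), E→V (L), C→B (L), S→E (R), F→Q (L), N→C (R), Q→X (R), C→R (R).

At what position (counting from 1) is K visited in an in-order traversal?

In-order visits the left subtree, then the node, then the right subtree.
At F: go left to Q.
  At Q: no left child.
  Visit Q.
  At Q: go right to X.
    At X: no left child.
    Visit X.
    At X: go right to N.
      At N: no left child.
      Visit N.
      At N: go right to C.
        At C: go left to B.
          At B: go left to T.
            T is a leaf — visit T.
          Visit B.
          At B: no right child.
        Visit C.
        At C: go right to R.
          R is a leaf — visit R.
Visit F.
At F: go right to S.
  At S: go left to K.
    K is a leaf — visit K.
  Visit S.
  At S: go right to E.
    At E: go left to V.
      At V: go left to G.
        G is a leaf — visit G.
      Visit V.
      At V: no right child.
    Visit E.
    At E: no right child.
Full in-order sequence: Q, X, N, T, B, C, R, F, K, S, G, V, E.

9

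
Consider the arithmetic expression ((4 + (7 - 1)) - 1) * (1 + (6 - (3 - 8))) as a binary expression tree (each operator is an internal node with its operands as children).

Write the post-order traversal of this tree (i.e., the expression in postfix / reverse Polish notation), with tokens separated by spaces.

Post-order on an expression tree gives postfix notation: for each operator, emit left operand, right operand, then the operator.

4 7 1 - + 1 - 1 6 3 8 - - + *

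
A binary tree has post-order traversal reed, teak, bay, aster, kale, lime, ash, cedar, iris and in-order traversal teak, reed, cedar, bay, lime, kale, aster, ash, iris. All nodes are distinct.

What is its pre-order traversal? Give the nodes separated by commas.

The last element of post-order is the root; it splits in-order into left and right subtrees.
Root iris: left subtree has 8 nodes {teak, reed, cedar, bay, lime, kale, aster, ash}, right has 0 { }.
  Root cedar: left subtree has 2 nodes {teak, reed}, right has 5 {bay, lime, kale, aster, ash}.
    Root teak: left subtree has 0 nodes { }, right has 1 {reed}.
    Root ash: left subtree has 4 nodes {bay, lime, kale, aster}, right has 0 { }.
      Root lime: left subtree has 1 node {bay}, right has 2 {kale, aster}.
        Root kale: left subtree has 0 nodes { }, right has 1 {aster}.

iris, cedar, teak, reed, ash, lime, bay, kale, aster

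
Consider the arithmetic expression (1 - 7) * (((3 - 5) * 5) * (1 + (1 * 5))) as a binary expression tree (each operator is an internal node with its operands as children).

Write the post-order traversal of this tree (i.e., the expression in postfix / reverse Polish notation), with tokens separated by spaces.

Post-order on an expression tree gives postfix notation: for each operator, emit left operand, right operand, then the operator.

1 7 - 3 5 - 5 * 1 1 5 * + * *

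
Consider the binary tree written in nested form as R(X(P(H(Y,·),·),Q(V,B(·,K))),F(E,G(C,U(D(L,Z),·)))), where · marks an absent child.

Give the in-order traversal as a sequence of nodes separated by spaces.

In-order visits the left subtree, then the node, then the right subtree.
At R: go left to X.
  At X: go left to P.
    At P: go left to H.
      At H: go left to Y.
        Y is a leaf — visit Y.
      Visit H.
      At H: no right child.
    Visit P.
    At P: no right child.
  Visit X.
  At X: go right to Q.
    At Q: go left to V.
      V is a leaf — visit V.
    Visit Q.
    At Q: go right to B.
      At B: no left child.
      Visit B.
      At B: go right to K.
        K is a leaf — visit K.
Visit R.
At R: go right to F.
  At F: go left to E.
    E is a leaf — visit E.
  Visit F.
  At F: go right to G.
    At G: go left to C.
      C is a leaf — visit C.
    Visit G.
    At G: go right to U.
      At U: go left to D.
        At D: go left to L.
          L is a leaf — visit L.
        Visit D.
        At D: go right to Z.
          Z is a leaf — visit Z.
      Visit U.
      At U: no right child.

Y H P X V Q B K R E F C G L D Z U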